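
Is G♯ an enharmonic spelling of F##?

No

Two spellings are enharmonically equivalent only if they share a pitch class.
Here G# → 8, F## → 7; 7 ≠ 8, so they are not.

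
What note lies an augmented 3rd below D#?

Bb

A third below D lands on the letter B.
An augmented third spans 5 semitones, so D# moves to pitch class 10. On the letter B that is Bb.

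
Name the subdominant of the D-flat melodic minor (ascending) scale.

The Db melodic minor (ascending) scale runs Db Eb Fb Gb Ab Bb C.
Degree 4 is Gb.

Gb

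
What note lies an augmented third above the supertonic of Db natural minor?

G#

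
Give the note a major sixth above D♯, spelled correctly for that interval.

B#

D up a major sixth is B, so the target letter is B.
From D#, a major sixth is 9 semitones up: B#.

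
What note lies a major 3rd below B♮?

A third below B lands on the letter G.
A major third spans 4 semitones, so B moves to pitch class 7. On the letter G that is G.

G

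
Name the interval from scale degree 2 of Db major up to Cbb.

Scale degree 2 of Db major is Eb.
Eb up to Cbb: letters E→C make it a sixth; 7 semitones makes it diminished.

diminished sixth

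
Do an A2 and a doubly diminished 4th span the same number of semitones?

Yes

An augmented second spans 3 semitones; a doubly diminished fourth spans 3.
They are enharmonically equivalent.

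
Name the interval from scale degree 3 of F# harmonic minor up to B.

major second

Scale degree 3 of F# harmonic minor is A.
A up to B: letters A→B make it a second; 2 semitones makes it major.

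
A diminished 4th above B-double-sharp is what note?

E#

B up a perfect fourth is E, so the target letter is E.
From B##, a diminished fourth is 4 semitones up: E#.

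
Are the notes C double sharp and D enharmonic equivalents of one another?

C## is pitch class 2; D is pitch class 2.
All spellings map to pitch class 2, so they are enharmonically equivalent.

Yes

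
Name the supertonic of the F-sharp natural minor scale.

G#

Degree 2 takes the letter 1 step above F, which is G.
In natural minor, degree 2 sits 2 semitones above the tonic. F# + 2 semitones is pitch class 8, spelled on G as G#.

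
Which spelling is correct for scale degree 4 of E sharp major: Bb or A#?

A#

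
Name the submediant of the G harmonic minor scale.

Eb

Degree 6 takes the letter 5 steps above G, which is E.
In harmonic minor, degree 6 sits 8 semitones above the tonic. G + 8 semitones is pitch class 3, spelled on E as Eb.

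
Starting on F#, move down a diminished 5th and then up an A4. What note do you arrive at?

E##

A diminished fifth down from F# is B# (letter B, 6 semitones down).
An augmented fourth up from B# is E## (letter E, 6 semitones up).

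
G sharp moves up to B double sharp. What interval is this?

augmented third

The letter names run G→B, a span of 2 letter steps, so the interval is some kind of third.
G# to B## is 5 semitones. A major third is 4, so 5 makes it augmented.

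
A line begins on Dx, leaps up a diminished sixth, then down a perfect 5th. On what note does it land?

E

A diminished sixth up from D## is B (letter B, 7 semitones up).
A perfect fifth down from B is E (letter E, 7 semitones down).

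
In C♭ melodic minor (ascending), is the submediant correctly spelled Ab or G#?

Each scale degree takes a distinct letter name. Degree 6 of a scale on C must use the letter A.
Ab and G# are enharmonically the same pitch, but only Ab uses the letter A, so it is the correct spelling here.

Ab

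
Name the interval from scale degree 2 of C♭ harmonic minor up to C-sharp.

Scale degree 2 of Cb harmonic minor is Db.
Db up to C#: letters D→C make it a seventh; 12 semitones makes it augmented.

augmented seventh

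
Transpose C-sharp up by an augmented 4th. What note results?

F##

A fourth above C lands on the letter F.
An augmented fourth spans 6 semitones, so C# moves to pitch class 7. On the letter F that is F##.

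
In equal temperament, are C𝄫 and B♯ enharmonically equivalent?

Two spellings are enharmonically equivalent only if they share a pitch class.
Here Cbb → 10, B# → 0; 0 ≠ 10, so they are not.

No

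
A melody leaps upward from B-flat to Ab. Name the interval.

Counting letters B–C–D–E–F–G–A gives a seventh.
Bb→Ab = 10 semitones, 1 narrower than the major seventh (11), so minor.

minor seventh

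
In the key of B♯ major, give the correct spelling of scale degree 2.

The B# major scale runs B# C## D## E# F## G## A##.
Degree 2 is C##.

C##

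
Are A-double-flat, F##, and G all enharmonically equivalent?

Yes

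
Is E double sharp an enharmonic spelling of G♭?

E## = pitch class 6 and Gb = pitch class 6 — the same pitch class, so they are enharmonic equivalents.

Yes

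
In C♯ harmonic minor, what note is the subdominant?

F#

Degree 4 takes the letter 3 steps above C, which is F.
In harmonic minor, degree 4 sits 5 semitones above the tonic. C# + 5 semitones is pitch class 6, spelled on F as F#.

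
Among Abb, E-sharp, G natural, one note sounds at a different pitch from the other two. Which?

In 12-tone equal temperament, enharmonic equivalents share a pitch class. Abb is pitch class 7; E# is pitch class 5; G is pitch class 7.
Abb and G share pitch class 7, while E# is pitch class 5.

E#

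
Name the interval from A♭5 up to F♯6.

augmented sixth

Counting letters A–B–C–D–E–F gives a sixth.
Ab→F# = 10 semitones, 1 wider than the major sixth (9), so augmented.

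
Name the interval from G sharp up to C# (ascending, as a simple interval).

perfect fourth

The letter names run G→C, a span of 3 letter steps, so the interval is some kind of fourth.
G# to C# is 5 semitones. A perfect fourth is 5, so 5 makes it perfect.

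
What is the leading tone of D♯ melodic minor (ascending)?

C##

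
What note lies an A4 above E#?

A##

A fourth above E lands on the letter A.
An augmented fourth spans 6 semitones, so E# moves to pitch class 11. On the letter A that is A##.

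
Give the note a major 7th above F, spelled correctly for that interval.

E

A seventh above F lands on the letter E.
A major seventh spans 11 semitones, so F moves to pitch class 4. On the letter E that is E.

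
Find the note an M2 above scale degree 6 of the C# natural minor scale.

Scale degree 6 of C# natural minor is A.
A major second (2 semitones) above A lands on the letter B, giving B.

B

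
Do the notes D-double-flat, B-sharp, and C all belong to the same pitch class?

Dbb = pitch class 0 and B# = pitch class 0 and C = pitch class 0 — the same pitch class, so they are enharmonic equivalents.

Yes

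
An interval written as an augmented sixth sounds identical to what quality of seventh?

minor

An augmented sixth spans 10 semitones.
A seventh spanning 10 semitones is minor (the major seventh is 11).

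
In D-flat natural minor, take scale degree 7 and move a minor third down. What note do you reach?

Scale degree 7 of Db natural minor is Cb.
A minor third (3 semitones) below Cb lands on the letter A, giving Ab.

Ab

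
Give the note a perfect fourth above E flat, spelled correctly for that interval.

A fourth above E lands on the letter A.
A perfect fourth spans 5 semitones, so Eb moves to pitch class 8. On the letter A that is Ab.

Ab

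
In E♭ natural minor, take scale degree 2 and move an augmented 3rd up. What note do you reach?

A#

Scale degree 2 of Eb natural minor is F.
An augmented third (5 semitones) above F lands on the letter A, giving A#.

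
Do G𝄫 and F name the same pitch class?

Yes

Gbb = pitch class 5 and F = pitch class 5 — the same pitch class, so they are enharmonic equivalents.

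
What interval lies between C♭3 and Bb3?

major seventh

The letter names run C→B, a span of 6 letter steps, so the interval is some kind of seventh.
Cb to Bb is 11 semitones. A major seventh is 11, so 11 makes it major.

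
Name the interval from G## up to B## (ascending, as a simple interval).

major third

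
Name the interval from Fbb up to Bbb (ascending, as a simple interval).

augmented fourth

Counting letters F–G–A–B gives a fourth.
Fbb→Bbb = 6 semitones, 1 wider than the perfect fourth (5), so augmented.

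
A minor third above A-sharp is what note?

A up a major third is C#, so the target letter is C.
From A#, a minor third is 3 semitones up: C#.

C#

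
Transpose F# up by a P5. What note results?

C#

A fifth above F lands on the letter C.
A perfect fifth spans 7 semitones, so F# moves to pitch class 1. On the letter C that is C#.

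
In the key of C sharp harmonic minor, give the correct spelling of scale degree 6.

A

The C# harmonic minor scale runs C# D# E F# G# A B#.
Degree 6 is A.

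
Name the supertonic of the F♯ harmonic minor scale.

The F# harmonic minor scale runs F# G# A B C# D E#.
Degree 2 is G#.

G#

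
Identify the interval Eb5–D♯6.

augmented seventh

The letter names run E→D, a span of 6 letter steps, so the interval is some kind of seventh.
Eb to D# is 12 semitones. A major seventh is 11, so 12 makes it augmented.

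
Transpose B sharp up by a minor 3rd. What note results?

B up a major third is D#, so the target letter is D.
From B#, a minor third is 3 semitones up: D#.

D#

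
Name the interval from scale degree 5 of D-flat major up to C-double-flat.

Scale degree 5 of Db major is Ab.
Ab up to Cbb: letters A→C make it a third; 2 semitones makes it diminished.

diminished third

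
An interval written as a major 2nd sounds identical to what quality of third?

diminished

A major second spans 2 semitones.
A third spanning 2 semitones is diminished (the major third is 4).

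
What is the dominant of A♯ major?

The A# major scale runs A# B# C## D# E# F## G##.
Degree 5 is E#.

E#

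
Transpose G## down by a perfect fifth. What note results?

A fifth below G lands on the letter C.
A perfect fifth spans 7 semitones, so G## moves to pitch class 2. On the letter C that is C##.

C##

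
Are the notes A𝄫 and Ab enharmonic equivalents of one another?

No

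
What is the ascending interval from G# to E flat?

diminished sixth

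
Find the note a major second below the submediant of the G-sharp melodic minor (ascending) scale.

D#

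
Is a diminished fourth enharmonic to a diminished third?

A diminished fourth spans 4 semitones; a diminished third spans 2.
The spans differ, so they are not enharmonic equivalents.

No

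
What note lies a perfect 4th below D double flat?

A fourth below D lands on the letter A.
A perfect fourth spans 5 semitones, so Dbb moves to pitch class 7. On the letter A that is Abb.

Abb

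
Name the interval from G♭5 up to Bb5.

major third

Counting letters G–A–B gives a third.
Gb→Bb = 4 semitones, exactly the major third.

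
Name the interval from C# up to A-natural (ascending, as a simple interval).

The letter names run C→A, a span of 5 letter steps, so the interval is some kind of sixth.
C# to A is 8 semitones. A major sixth is 9, so 8 makes it minor.

minor sixth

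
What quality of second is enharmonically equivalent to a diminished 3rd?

A diminished third spans 2 semitones.
A second spanning 2 semitones is major (the major second is 2).

major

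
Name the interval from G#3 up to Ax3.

The letter names run G→A, a span of 1 letter step, so the interval is some kind of second.
G# to A## is 3 semitones. A major second is 2, so 3 makes it augmented.

augmented second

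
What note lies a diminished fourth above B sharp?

B up a perfect fourth is E, so the target letter is E.
From B#, a diminished fourth is 4 semitones up: E.

E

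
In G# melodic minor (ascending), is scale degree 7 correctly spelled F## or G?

Each scale degree takes a distinct letter name. Degree 7 of a scale on G must use the letter F.
F## and G are enharmonically the same pitch, but only F## uses the letter F, so it is the correct spelling here.

F##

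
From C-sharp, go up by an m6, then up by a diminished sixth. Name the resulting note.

A minor sixth up from C# is A (letter A, 8 semitones up).
A diminished sixth up from A is Fb (letter F, 7 semitones up).

Fb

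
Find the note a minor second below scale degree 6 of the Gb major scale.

D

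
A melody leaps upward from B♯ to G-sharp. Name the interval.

minor sixth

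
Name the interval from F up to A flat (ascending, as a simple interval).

minor third

Counting letters F–G–A gives a third.
F→Ab = 3 semitones, 1 narrower than the major third (4), so minor.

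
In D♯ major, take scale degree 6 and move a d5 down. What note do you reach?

Scale degree 6 of D# major is B#.
A diminished fifth (6 semitones) below B# lands on the letter E, giving E##.

E##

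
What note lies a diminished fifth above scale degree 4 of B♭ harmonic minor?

Scale degree 4 of Bb harmonic minor is Eb.
A diminished fifth (6 semitones) above Eb lands on the letter B, giving Bbb.

Bbb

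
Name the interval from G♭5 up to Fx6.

Counting letters G–A–B–C–D–E–F gives a seventh.
Gb→F## = 13 semitones, 2 wider than the major seventh (11), so doubly augmented.

doubly augmented seventh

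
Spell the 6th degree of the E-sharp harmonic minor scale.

C#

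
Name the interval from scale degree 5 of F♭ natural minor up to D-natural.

augmented second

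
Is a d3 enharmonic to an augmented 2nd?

A diminished third spans 2 semitones; an augmented second spans 3.
The spans differ, so they are not enharmonic equivalents.

No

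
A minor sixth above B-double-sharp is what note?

B up a major sixth is G#, so the target letter is G.
From B##, a minor sixth is 8 semitones up: G##.

G##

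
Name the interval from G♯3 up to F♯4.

minor seventh

The letter names run G→F, a span of 6 letter steps, so the interval is some kind of seventh.
G# to F# is 10 semitones. A major seventh is 11, so 10 makes it minor.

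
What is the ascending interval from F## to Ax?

major third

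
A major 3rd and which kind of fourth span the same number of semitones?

A major third spans 4 semitones.
A fourth spanning 4 semitones is diminished (the perfect fourth is 5).

diminished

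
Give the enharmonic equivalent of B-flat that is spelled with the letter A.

Plain A sits 1 semitone below Bb, so on the letter A the same pitch needs a sharp: A#.

A#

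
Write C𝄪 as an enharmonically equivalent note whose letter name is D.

C## is pitch class 2. The letter D alone is pitch class 2.
Pitch class 2 on D needs no accidental: D.

D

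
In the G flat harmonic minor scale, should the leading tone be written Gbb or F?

Each scale degree takes a distinct letter name. Degree 7 of a scale on G must use the letter F.
F and Gbb are enharmonically the same pitch, but only F uses the letter F, so it is the correct spelling here.

F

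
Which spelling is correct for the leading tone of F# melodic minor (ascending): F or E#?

Each scale degree takes a distinct letter name. Degree 7 of a scale on F must use the letter E.
E# and F are enharmonically the same pitch, but only E# uses the letter E, so it is the correct spelling here.

E#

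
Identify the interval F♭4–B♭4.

The letter names run F→B, a span of 3 letter steps, so the interval is some kind of fourth.
Fb to Bb is 6 semitones. A perfect fourth is 5, so 6 makes it augmented.

augmented fourth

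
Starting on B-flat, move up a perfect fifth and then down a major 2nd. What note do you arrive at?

A perfect fifth up from Bb is F (letter F, 7 semitones up).
A major second down from F is Eb (letter E, 2 semitones down).

Eb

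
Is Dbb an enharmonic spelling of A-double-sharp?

No

Two spellings are enharmonically equivalent only if they share a pitch class.
Here Dbb → 0, A## → 11; 0 ≠ 11, so they are not.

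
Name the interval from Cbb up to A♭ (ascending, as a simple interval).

The letter names run C→A, a span of 5 letter steps, so the interval is some kind of sixth.
Cbb to Ab is 10 semitones. A major sixth is 9, so 10 makes it augmented.

augmented sixth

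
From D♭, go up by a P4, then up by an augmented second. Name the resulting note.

A

A perfect fourth up from Db is Gb (letter G, 5 semitones up).
An augmented second up from Gb is A (letter A, 3 semitones up).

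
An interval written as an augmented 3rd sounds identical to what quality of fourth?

perfect

An augmented third spans 5 semitones.
A fourth spanning 5 semitones is perfect (the perfect fourth is 5).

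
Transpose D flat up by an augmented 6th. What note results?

D up a major sixth is B, so the target letter is B.
From Db, an augmented sixth is 10 semitones up: B.

B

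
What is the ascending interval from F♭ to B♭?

Counting letters F–G–A–B gives a fourth.
Fb→Bb = 6 semitones, 1 wider than the perfect fourth (5), so augmented.

augmented fourth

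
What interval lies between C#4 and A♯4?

major sixth

Counting letters C–D–E–F–G–A gives a sixth.
C#→A# = 9 semitones, exactly the major sixth.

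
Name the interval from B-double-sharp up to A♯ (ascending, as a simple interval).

The letter names run B→A, a span of 6 letter steps, so the interval is some kind of seventh.
B## to A# is 9 semitones. A major seventh is 11, so 9 makes it diminished.

diminished seventh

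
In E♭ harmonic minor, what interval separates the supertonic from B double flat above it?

diminished fourth

The supertonic of Eb harmonic minor is F.
F up to Bbb: letters F→B make it a fourth; 4 semitones makes it diminished.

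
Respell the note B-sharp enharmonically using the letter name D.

Dbb

Plain D sits 2 semitones above B#, so on the letter D the same pitch needs a double flat: Dbb.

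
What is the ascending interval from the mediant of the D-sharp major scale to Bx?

augmented fourth

The mediant of D# major is F##.
F## up to B##: letters F→B make it a fourth; 6 semitones makes it augmented.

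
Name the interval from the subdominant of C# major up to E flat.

diminished seventh

The subdominant of C# major is F#.
F# up to Eb: letters F→E make it a seventh; 9 semitones makes it diminished.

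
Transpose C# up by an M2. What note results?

D#

C up a major second is D, so the target letter is D.
From C#, a major second is 2 semitones up: D#.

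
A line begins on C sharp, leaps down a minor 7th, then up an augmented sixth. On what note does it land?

B##

A minor seventh down from C# is D# (letter D, 10 semitones down).
An augmented sixth up from D# is B## (letter B, 10 semitones up).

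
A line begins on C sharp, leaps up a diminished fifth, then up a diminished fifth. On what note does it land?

Db

A diminished fifth up from C# is G (letter G, 6 semitones up).
A diminished fifth up from G is Db (letter D, 6 semitones up).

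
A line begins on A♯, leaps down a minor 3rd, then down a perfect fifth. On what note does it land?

A minor third down from A# is F## (letter F, 3 semitones down).
A perfect fifth down from F## is B# (letter B, 7 semitones down).

B#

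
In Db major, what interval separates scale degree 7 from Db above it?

minor second

Scale degree 7 of Db major is C.
C up to Db: letters C→D make it a second; 1 semitone makes it minor.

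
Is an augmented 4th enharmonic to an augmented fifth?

An augmented fourth spans 6 semitones; an augmented fifth spans 8.
The spans differ, so they are not enharmonic equivalents.

No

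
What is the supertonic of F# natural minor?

The F# natural minor scale runs F# G# A B C# D E.
Degree 2 is G#.

G#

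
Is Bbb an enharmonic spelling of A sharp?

No

Two spellings are enharmonically equivalent only if they share a pitch class.
Here Bbb → 9, A# → 10; 9 ≠ 10, so they are not.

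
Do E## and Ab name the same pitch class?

E## is pitch class 6; Ab is pitch class 8.
The pitch classes differ (6 vs. 8), so they are not enharmonic equivalents.

No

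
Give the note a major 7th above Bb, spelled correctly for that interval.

A

A seventh above B lands on the letter A.
A major seventh spans 11 semitones, so Bb moves to pitch class 9. On the letter A that is A.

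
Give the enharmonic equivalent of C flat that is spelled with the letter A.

Cb is pitch class 11. The letter A alone is pitch class 9.
To reach pitch class 11 from A requires an offset of +2 semitones, i.e. double sharp: A##.

A##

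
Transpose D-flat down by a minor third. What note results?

Bb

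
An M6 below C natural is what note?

Eb

A sixth below C lands on the letter E.
A major sixth spans 9 semitones, so C moves to pitch class 3. On the letter E that is Eb.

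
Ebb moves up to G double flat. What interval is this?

minor third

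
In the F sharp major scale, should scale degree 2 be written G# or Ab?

G#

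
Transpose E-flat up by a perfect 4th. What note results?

Ab

A fourth above E lands on the letter A.
A perfect fourth spans 5 semitones, so Eb moves to pitch class 8. On the letter A that is Ab.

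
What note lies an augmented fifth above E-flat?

B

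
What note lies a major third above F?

F up a major third is A, so the target letter is A.
From F, a major third is 4 semitones up: A.

A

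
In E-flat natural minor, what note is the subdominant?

The Eb natural minor scale runs Eb F Gb Ab Bb Cb Db.
Degree 4 is Ab.

Ab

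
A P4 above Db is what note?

A fourth above D lands on the letter G.
A perfect fourth spans 5 semitones, so Db moves to pitch class 6. On the letter G that is Gb.

Gb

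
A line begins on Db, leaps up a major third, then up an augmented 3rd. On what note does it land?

A#

A major third up from Db is F (letter F, 4 semitones up).
An augmented third up from F is A# (letter A, 5 semitones up).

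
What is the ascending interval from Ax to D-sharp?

The letter names run A→D, a span of 3 letter steps, so the interval is some kind of fourth.
A## to D# is 4 semitones. A perfect fourth is 5, so 4 makes it diminished.

diminished fourth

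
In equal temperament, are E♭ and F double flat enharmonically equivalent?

Eb = pitch class 3 and Fbb = pitch class 3 — the same pitch class, so they are enharmonic equivalents.

Yes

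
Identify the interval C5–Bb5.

Counting letters C–D–E–F–G–A–B gives a seventh.
C→Bb = 10 semitones, 1 narrower than the major seventh (11), so minor.

minor seventh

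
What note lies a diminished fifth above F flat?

A fifth above F lands on the letter C.
A diminished fifth spans 6 semitones, so Fb moves to pitch class 10. On the letter C that is Cbb.

Cbb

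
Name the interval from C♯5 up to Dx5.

The letter names run C→D, a span of 1 letter step, so the interval is some kind of second.
C# to D## is 3 semitones. A major second is 2, so 3 makes it augmented.

augmented second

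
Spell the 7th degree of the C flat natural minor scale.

Bbb

The Cb natural minor scale runs Cb Db Ebb Fb Gb Abb Bbb.
Degree 7 is Bbb.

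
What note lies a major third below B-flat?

A third below B lands on the letter G.
A major third spans 4 semitones, so Bb moves to pitch class 6. On the letter G that is Gb.

Gb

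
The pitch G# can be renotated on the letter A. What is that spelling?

Plain A sits 1 semitone above G#, so on the letter A the same pitch needs a flat: Ab.

Ab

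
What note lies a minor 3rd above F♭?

Abb

F up a major third is A, so the target letter is A.
From Fb, a minor third is 3 semitones up: Abb.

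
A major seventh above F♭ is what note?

Eb

A seventh above F lands on the letter E.
A major seventh spans 11 semitones, so Fb moves to pitch class 3. On the letter E that is Eb.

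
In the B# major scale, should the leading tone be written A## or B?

Each scale degree takes a distinct letter name. Degree 7 of a scale on B must use the letter A.
A## and B are enharmonically the same pitch, but only A## uses the letter A, so it is the correct spelling here.

A##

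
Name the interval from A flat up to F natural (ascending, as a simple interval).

The letter names run A→F, a span of 5 letter steps, so the interval is some kind of sixth.
Ab to F is 9 semitones. A major sixth is 9, so 9 makes it major.

major sixth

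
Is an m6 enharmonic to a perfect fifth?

No

A minor sixth spans 8 semitones; a perfect fifth spans 7.
The spans differ, so they are not enharmonic equivalents.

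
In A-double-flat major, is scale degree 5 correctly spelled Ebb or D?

Each scale degree takes a distinct letter name. Degree 5 of a scale on A must use the letter E.
Ebb and D are enharmonically the same pitch, but only Ebb uses the letter E, so it is the correct spelling here.

Ebb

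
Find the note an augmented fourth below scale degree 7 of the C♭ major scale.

Fb

Scale degree 7 of Cb major is Bb.
An augmented fourth (6 semitones) below Bb lands on the letter F, giving Fb.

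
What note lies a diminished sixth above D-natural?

Bbb

D up a major sixth is B, so the target letter is B.
From D, a diminished sixth is 7 semitones up: Bbb.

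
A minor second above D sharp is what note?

E

A second above D lands on the letter E.
A minor second spans 1 semitone, so D# moves to pitch class 4. On the letter E that is E.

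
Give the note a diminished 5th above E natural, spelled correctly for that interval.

E up a perfect fifth is B, so the target letter is B.
From E, a diminished fifth is 6 semitones up: Bb.

Bb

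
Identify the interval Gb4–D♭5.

perfect fifth

The letter names run G→D, a span of 4 letter steps, so the interval is some kind of fifth.
Gb to Db is 7 semitones. A perfect fifth is 7, so 7 makes it perfect.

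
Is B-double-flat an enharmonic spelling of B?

No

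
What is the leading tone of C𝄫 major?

Degree 7 takes the letter 6 steps above C, which is B.
In major, degree 7 sits 11 semitones above the tonic. Cbb + 11 semitones is pitch class 9, spelled on B as Bbb.

Bbb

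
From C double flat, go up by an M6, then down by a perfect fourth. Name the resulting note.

Ebb

A major sixth up from Cbb is Abb (letter A, 9 semitones up).
A perfect fourth down from Abb is Ebb (letter E, 5 semitones down).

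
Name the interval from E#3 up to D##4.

Counting letters E–F–G–A–B–C–D gives a seventh.
E#→D## = 11 semitones, exactly the major seventh.

major seventh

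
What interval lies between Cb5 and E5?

Counting letters C–D–E gives a third.
Cb→E = 5 semitones, 1 wider than the major third (4), so augmented.

augmented third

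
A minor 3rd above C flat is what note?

C up a major third is E, so the target letter is E.
From Cb, a minor third is 3 semitones up: Ebb.

Ebb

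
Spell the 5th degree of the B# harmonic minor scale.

F##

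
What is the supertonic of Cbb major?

Dbb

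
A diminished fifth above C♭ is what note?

C up a perfect fifth is G, so the target letter is G.
From Cb, a diminished fifth is 6 semitones up: Gbb.

Gbb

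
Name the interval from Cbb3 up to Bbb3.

The letter names run C→B, a span of 6 letter steps, so the interval is some kind of seventh.
Cbb to Bbb is 11 semitones. A major seventh is 11, so 11 makes it major.

major seventh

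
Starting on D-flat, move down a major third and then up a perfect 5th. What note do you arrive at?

Fb

A major third down from Db is Bbb (letter B, 4 semitones down).
A perfect fifth up from Bbb is Fb (letter F, 7 semitones up).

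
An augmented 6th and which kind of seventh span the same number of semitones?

minor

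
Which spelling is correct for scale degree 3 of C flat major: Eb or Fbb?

Each scale degree takes a distinct letter name. Degree 3 of a scale on C must use the letter E.
Eb and Fbb are enharmonically the same pitch, but only Eb uses the letter E, so it is the correct spelling here.

Eb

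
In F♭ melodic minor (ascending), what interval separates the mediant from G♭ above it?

major seventh

The mediant of Fb melodic minor (ascending) is Abb.
Abb up to Gb: letters A→G make it a seventh; 11 semitones makes it major.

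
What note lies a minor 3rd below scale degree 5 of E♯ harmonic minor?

Scale degree 5 of E# harmonic minor is B#.
A minor third (3 semitones) below B# lands on the letter G, giving G##.

G##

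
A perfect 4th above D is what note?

A fourth above D lands on the letter G.
A perfect fourth spans 5 semitones, so D moves to pitch class 7. On the letter G that is G.

G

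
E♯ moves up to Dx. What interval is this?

Counting letters E–F–G–A–B–C–D gives a seventh.
E#→D## = 11 semitones, exactly the major seventh.

major seventh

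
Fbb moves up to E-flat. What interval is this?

augmented seventh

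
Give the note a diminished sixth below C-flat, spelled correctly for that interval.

A sixth below C lands on the letter E.
A diminished sixth spans 7 semitones, so Cb moves to pitch class 4. On the letter E that is E.

E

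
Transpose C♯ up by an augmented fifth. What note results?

G##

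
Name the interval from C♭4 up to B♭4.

major seventh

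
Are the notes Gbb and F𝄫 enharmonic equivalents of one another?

Two spellings are enharmonically equivalent only if they share a pitch class.
Here Gbb → 5, Fbb → 3; 3 ≠ 5, so they are not.

No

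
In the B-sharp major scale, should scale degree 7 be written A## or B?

A##

Each scale degree takes a distinct letter name. Degree 7 of a scale on B must use the letter A.
A## and B are enharmonically the same pitch, but only A## uses the letter A, so it is the correct spelling here.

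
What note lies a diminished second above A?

Bbb

A up a major second is B, so the target letter is B.
From A, a diminished second is 0 semitones up: Bbb.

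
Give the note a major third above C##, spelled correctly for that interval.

E##

C up a major third is E, so the target letter is E.
From C##, a major third is 4 semitones up: E##.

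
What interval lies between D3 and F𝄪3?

augmented third

The letter names run D→F, a span of 2 letter steps, so the interval is some kind of third.
D to F## is 5 semitones. A major third is 4, so 5 makes it augmented.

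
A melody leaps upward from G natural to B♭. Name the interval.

minor third

Counting letters G–A–B gives a third.
G→Bb = 3 semitones, 1 narrower than the major third (4), so minor.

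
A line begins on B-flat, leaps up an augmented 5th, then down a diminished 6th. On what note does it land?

A##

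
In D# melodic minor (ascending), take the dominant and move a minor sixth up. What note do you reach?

The dominant of D# melodic minor (ascending) is A#.
A minor sixth (8 semitones) above A# lands on the letter F, giving F#.

F#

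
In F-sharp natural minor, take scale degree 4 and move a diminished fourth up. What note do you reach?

Eb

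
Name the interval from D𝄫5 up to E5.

Counting letters D–E gives a second.
Dbb→E = 4 semitones, 2 wider than the major second (2), so doubly augmented.

doubly augmented second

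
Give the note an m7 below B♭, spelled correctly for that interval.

C

A seventh below B lands on the letter C.
A minor seventh spans 10 semitones, so Bb moves to pitch class 0. On the letter C that is C.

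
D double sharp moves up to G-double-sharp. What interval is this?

The letter names run D→G, a span of 3 letter steps, so the interval is some kind of fourth.
D## to G## is 5 semitones. A perfect fourth is 5, so 5 makes it perfect.

perfect fourth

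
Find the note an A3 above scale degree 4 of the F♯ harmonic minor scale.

Scale degree 4 of F# harmonic minor is B.
An augmented third (5 semitones) above B lands on the letter D, giving D##.

D##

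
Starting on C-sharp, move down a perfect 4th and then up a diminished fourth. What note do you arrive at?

C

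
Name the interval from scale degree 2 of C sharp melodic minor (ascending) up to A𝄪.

augmented fifth

Scale degree 2 of C# melodic minor (ascending) is D#.
D# up to A##: letters D→A make it a fifth; 8 semitones makes it augmented.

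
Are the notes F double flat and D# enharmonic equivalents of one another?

Yes

Fbb = pitch class 3 and D# = pitch class 3 — the same pitch class, so they are enharmonic equivalents.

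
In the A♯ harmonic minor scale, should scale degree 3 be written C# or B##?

C#

Each scale degree takes a distinct letter name. Degree 3 of a scale on A must use the letter C.
C# and B## are enharmonically the same pitch, but only C# uses the letter C, so it is the correct spelling here.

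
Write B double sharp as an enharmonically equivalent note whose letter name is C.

B## is pitch class 1. The letter C alone is pitch class 0.
To reach pitch class 1 from C requires an offset of +1 semitone, i.e. sharp: C#.

C#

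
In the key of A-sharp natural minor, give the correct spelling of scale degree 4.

D#

The A# natural minor scale runs A# B# C# D# E# F# G#.
Degree 4 is D#.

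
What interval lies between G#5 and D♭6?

The letter names run G→D, a span of 4 letter steps, so the interval is some kind of fifth.
G# to Db is 5 semitones. A perfect fifth is 7, so 5 makes it doubly diminished.

doubly diminished fifth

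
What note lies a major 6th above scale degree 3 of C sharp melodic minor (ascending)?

C#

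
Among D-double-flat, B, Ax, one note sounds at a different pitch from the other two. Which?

Dbb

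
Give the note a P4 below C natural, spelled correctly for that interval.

G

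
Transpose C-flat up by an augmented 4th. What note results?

F

C up a perfect fourth is F, so the target letter is F.
From Cb, an augmented fourth is 6 semitones up: F.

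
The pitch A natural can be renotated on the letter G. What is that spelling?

G##

A is pitch class 9. The letter G alone is pitch class 7.
To reach pitch class 9 from G requires an offset of +2 semitones, i.e. double sharp: G##.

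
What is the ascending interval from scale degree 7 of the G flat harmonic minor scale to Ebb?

diminished seventh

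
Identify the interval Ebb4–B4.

doubly augmented fifth

The letter names run E→B, a span of 4 letter steps, so the interval is some kind of fifth.
Ebb to B is 9 semitones. A perfect fifth is 7, so 9 makes it doubly augmented.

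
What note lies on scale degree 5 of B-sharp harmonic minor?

The B# harmonic minor scale runs B# C## D# E# F## G# A##.
Degree 5 is F##.

F##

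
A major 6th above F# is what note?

A sixth above F lands on the letter D.
A major sixth spans 9 semitones, so F# moves to pitch class 3. On the letter D that is D#.

D#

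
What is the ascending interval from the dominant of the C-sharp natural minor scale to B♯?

The dominant of C# natural minor is G#.
G# up to B#: letters G→B make it a third; 4 semitones makes it major.

major third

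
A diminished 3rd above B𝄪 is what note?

D#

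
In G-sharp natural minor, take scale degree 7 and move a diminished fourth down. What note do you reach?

Scale degree 7 of G# natural minor is F#.
A diminished fourth (4 semitones) below F# lands on the letter C, giving C##.

C##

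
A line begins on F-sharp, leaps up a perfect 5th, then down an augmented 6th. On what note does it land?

A perfect fifth up from F# is C# (letter C, 7 semitones up).
An augmented sixth down from C# is Eb (letter E, 10 semitones down).

Eb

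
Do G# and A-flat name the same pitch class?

G# is pitch class 8; Ab is pitch class 8.
All spellings map to pitch class 8, so they are enharmonically equivalent.

Yes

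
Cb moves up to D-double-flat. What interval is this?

minor second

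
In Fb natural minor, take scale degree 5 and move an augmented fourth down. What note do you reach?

Scale degree 5 of Fb natural minor is Cb.
An augmented fourth (6 semitones) below Cb lands on the letter G, giving Gbb.

Gbb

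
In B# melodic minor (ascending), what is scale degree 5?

F##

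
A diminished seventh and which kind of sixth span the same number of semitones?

A diminished seventh spans 9 semitones.
A sixth spanning 9 semitones is major (the major sixth is 9).

major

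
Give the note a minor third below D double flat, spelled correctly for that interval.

Bbb

A third below D lands on the letter B.
A minor third spans 3 semitones, so Dbb moves to pitch class 9. On the letter B that is Bbb.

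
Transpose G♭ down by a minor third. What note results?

A third below G lands on the letter E.
A minor third spans 3 semitones, so Gb moves to pitch class 3. On the letter E that is Eb.

Eb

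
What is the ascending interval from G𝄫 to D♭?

augmented fifth

Counting letters G–A–B–C–D gives a fifth.
Gbb→Db = 8 semitones, 1 wider than the perfect fifth (7), so augmented.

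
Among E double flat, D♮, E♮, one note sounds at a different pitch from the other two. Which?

E

In 12-tone equal temperament, enharmonic equivalents share a pitch class. Ebb is pitch class 2; D is pitch class 2; E is pitch class 4.
Ebb and D share pitch class 2, while E is pitch class 4.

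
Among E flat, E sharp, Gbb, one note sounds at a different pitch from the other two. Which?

In 12-tone equal temperament, enharmonic equivalents share a pitch class. Eb is pitch class 3; E# is pitch class 5; Gbb is pitch class 5.
E# and Gbb share pitch class 5, while Eb is pitch class 3.

Eb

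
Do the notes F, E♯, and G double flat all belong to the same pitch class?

Yes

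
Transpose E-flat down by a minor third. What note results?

E down a major third is C, so the target letter is C.
From Eb, a minor third is 3 semitones down: C.

C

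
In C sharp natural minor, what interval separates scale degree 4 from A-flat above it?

Scale degree 4 of C# natural minor is F#.
F# up to Ab: letters F→A make it a third; 2 semitones makes it diminished.

diminished third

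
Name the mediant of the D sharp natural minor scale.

Degree 3 takes the letter 2 steps above D, which is F.
In natural minor, degree 3 sits 3 semitones above the tonic. D# + 3 semitones is pitch class 6, spelled on F as F#.

F#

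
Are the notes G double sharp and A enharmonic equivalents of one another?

G## = pitch class 9 and A = pitch class 9 — the same pitch class, so they are enharmonic equivalents.

Yes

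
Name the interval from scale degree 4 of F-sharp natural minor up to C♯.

Scale degree 4 of F# natural minor is B.
B up to C#: letters B→C make it a second; 2 semitones makes it major.

major second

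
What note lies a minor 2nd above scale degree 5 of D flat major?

Bbb

Scale degree 5 of Db major is Ab.
A minor second (1 semitone) above Ab lands on the letter B, giving Bbb.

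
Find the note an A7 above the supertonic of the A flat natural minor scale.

The supertonic of Ab natural minor is Bb.
An augmented seventh (12 semitones) above Bb lands on the letter A, giving A#.

A#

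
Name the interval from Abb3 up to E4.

doubly augmented fifth

Counting letters A–B–C–D–E gives a fifth.
Abb→E = 9 semitones, 2 wider than the perfect fifth (7), so doubly augmented.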